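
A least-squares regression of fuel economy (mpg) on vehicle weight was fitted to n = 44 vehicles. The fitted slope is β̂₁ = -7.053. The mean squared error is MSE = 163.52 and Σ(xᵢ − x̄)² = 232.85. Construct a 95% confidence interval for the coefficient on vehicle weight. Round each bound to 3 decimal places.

(-8.744, -5.362)

SE(β̂₁) = √(MSE/Sₓₓ) = √(163.52/232.85) = 0.838006.
df = n − 2 = 42.
t* = t_{0.025, 42} = 2.018082.
Margin = t* × SE = 2.018082 × 0.838006 = 1.69117.
CI: -7.053 ± 1.69117 → (-8.744, -5.362).
With 95% confidence, each one-unit increase in vehicle weight is associated with a change of between -8.744 and -5.362 mpg in fuel economy.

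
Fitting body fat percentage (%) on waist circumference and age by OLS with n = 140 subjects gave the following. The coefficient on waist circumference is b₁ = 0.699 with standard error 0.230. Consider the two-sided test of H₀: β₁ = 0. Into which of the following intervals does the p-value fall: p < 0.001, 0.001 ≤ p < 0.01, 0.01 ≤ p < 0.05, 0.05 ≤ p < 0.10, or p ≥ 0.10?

0.001 ≤ p < 0.01

t = 0.699 / 0.230 = 3.039.
df = n − k − 1 = 140 − 2 − 1 = 137.
Two-sided p = 2·P(T_{137} > |t|) ≈ 0.0028.
So 0.001 ≤ p < 0.01.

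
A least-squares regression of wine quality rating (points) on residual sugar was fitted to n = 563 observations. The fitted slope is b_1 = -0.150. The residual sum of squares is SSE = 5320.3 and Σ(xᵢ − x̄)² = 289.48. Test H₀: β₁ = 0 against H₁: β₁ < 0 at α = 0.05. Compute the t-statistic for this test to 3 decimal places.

t = -0.829

MSE = SSE/(n − 2) = 5320.3/561 = 9.4836.
SE(b_1) = √(MSE/Sₓₓ) = √(9.4836/289.48) = 0.180999.
t = -0.150 / 0.180999 = -0.829.
df = n − 2 = 561.
One-sided p ≈ 0.2038, which is ≥ 0.05, so fail to reject H₀.
The data do not give significant evidence that the true slope on residual sugar is negative.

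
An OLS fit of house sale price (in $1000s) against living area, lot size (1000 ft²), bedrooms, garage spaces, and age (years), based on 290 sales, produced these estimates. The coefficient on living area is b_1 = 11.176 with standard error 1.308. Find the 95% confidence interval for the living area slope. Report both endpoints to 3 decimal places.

(8.601, 13.751)

df = n − k − 1 = 290 − 5 − 1 = 284.
t* = t_{0.025, 284} = 1.968352.
Margin = t* × SE = 1.968352 × 1.308 = 2.57460.
CI: 11.176 ± 2.57460 → (8.601, 13.751).
With 95% confidence, each one-unit increase in living area is associated with a change of between 8.601 and 13.751 $1000s in house sale price, holding the other predictors fixed.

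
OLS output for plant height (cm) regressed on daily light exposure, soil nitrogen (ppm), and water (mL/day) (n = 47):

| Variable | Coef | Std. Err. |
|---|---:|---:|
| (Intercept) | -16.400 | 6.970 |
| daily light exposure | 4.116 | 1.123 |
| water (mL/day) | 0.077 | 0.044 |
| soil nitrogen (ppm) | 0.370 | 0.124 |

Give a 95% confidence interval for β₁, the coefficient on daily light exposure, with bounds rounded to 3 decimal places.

Read off: b = 4.116, SE = 1.123 for daily light exposure.
df = n − k − 1 = 47 − 3 − 1 = 43.
t* = t_{0.025, 43} = 2.016692.
Margin = t* × SE = 2.016692 × 1.123 = 2.26475.
CI: 4.116 ± 2.26475 → (1.851, 6.381).

(1.851, 6.381)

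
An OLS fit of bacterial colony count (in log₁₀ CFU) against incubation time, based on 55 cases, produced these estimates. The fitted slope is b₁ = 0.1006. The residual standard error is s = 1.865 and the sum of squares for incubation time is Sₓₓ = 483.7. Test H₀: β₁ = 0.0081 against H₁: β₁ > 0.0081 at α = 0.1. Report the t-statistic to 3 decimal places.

t = 1.091

SE(b₁) = s/√Sₓₓ = 1.865/√483.7 = 0.084799.
t = (0.1006 − 0.0081) / 0.084799 = 1.091.
df = n − 2 = 53.
One-sided p ≈ 0.1401, which is ≥ 0.1, so fail to reject H₀.
The data do not give significant evidence that the true slope on incubation time exceeds 0.0081 log₁₀ CFU per unit.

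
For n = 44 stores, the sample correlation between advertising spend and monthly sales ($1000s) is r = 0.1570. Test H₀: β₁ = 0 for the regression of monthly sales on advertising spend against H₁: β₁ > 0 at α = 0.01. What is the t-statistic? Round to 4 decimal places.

t = 1.0303

t = r·√(n − 2)/√(1 − r²) = 0.1570·√42/√0.975351 = 1.0303.
df = n − 2 = 42.
One-sided p ≈ 0.1544, which is ≥ 0.01, so fail to reject H₀.
The data do not give significant evidence of a linear association between advertising spend and monthly sales.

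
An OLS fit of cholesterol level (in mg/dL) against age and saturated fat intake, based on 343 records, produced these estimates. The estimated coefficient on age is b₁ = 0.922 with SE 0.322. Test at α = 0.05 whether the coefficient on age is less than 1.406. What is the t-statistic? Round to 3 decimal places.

t = -1.503

H₀: β₁ = 1.406 vs H₁: β₁ < 1.406.
t = (b₁ − β₁⁰)/SE = (0.922 − 1.406) / 0.322 = -1.503.
df = n − k − 1 = 343 − 2 − 1 = 340.
One-sided p ≈ 0.0669, which is ≥ 0.05, so fail to reject H₀.
The data do not give significant evidence that the true slope on age is below 1.406 mg/dL per unit, holding the other predictors fixed.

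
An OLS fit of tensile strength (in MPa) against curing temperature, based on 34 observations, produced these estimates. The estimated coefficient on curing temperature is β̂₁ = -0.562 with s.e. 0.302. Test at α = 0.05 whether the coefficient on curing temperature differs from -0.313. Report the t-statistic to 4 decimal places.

t = -0.8245

H₀: β₁ = -0.313 vs H₁: β₁ ≠ -0.313.
t = (β̂₁ − β₁⁰)/SE = (-0.562 − (-0.313)) / 0.302 = -0.8245.
df = n − 2 = 34 − 2 = 32.
Two-sided p ≈ 0.4158, which is ≥ 0.05, so fail to reject H₀.
The data are consistent with a true slope of -0.313 MPa per unit of curing temperature.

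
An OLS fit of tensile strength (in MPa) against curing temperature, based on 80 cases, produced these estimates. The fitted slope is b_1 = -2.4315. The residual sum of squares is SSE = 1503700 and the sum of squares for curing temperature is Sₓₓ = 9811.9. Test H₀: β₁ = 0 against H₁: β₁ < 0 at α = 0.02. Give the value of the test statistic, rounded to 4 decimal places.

MSE = SSE/(n − 2) = 1503700/78 = 19278.2.
SE(b_1) = √(MSE/Sₓₓ) = √(19278.2/9811.9) = 1.40171.
t = -2.4315 / 1.40171 = -1.7347.
df = n − 2 = 78.
One-sided p ≈ 0.0434, which is ≥ 0.02, so fail to reject H₀.
The data do not give significant evidence that the true slope on curing temperature is negative.

t = -1.7347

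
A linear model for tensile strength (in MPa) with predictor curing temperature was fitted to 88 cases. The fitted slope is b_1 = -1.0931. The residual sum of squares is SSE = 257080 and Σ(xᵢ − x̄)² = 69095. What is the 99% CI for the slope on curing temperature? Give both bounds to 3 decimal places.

MSE = SSE/(n − 2) = 257080/86 = 2989.3.
SE(b_1) = √(MSE/Sₓₓ) = √(2989.3/69095) = 0.207999.
df = n − 2 = 86.
t* = t_{0.005, 86} = 2.634212.
Margin = t* × SE = 2.634212 × 0.207999 = 0.54791.
CI: -1.0931 ± 0.54791 → (-1.641, -0.545).
With 99% confidence, each one-unit increase in curing temperature is associated with a change of between -1.641 and -0.545 MPa in tensile strength.

(-1.641, -0.545)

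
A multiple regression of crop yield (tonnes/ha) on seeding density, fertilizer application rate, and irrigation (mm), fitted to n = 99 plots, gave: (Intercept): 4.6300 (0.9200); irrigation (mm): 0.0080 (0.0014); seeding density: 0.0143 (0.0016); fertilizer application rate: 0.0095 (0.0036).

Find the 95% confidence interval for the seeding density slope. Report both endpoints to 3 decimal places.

(0.011, 0.017)

Read off: b = 0.0143, SE = 0.0016 for seeding density.
df = n − k − 1 = 99 − 3 − 1 = 95.
t* = t_{0.025, 95} = 1.985251.
Margin = t* × SE = 1.985251 × 0.0016 = 0.00318.
CI: 0.0143 ± 0.00318 → (0.011, 0.017).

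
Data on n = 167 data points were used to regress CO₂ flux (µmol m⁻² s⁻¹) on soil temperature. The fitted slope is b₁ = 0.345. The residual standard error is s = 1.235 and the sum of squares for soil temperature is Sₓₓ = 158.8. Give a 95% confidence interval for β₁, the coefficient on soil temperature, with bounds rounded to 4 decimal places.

SE(b₁) = s/√Sₓₓ = 1.235/√158.8 = 0.0980035.
df = n − 2 = 165.
t* = t_{0.025, 165} = 1.974446.
Margin = t* × SE = 1.974446 × 0.0980035 = 0.193503.
CI: 0.345 ± 0.193503 → (0.1515, 0.5385).
With 95% confidence, each one-unit increase in soil temperature is associated with a change of between 0.1515 and 0.5385 µmol m⁻² s⁻¹ in CO₂ flux.

(0.1515, 0.5385)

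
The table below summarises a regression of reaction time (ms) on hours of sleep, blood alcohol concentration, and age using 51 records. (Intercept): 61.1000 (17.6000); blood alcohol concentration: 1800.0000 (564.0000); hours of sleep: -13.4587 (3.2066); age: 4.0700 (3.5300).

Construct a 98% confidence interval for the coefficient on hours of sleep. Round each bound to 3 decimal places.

Read off: b = -13.4587, SE = 3.2066 for hours of sleep.
df = n − k − 1 = 51 − 3 − 1 = 47.
t* = t_{0.01, 47} = 2.408345.
Margin = t* × SE = 2.408345 × 3.2066 = 7.72260.
CI: -13.4587 ± 7.72260 → (-21.181, -5.736).

(-21.181, -5.736)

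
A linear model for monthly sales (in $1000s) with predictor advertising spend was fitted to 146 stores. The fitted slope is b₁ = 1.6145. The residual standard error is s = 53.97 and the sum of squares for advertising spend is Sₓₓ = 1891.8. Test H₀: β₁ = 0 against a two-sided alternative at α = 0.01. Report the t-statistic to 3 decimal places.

SE(b₁) = s/√Sₓₓ = 53.97/√1891.8 = 1.24084.
t = 1.6145 / 1.24084 = 1.301.
df = n − 2 = 144.
Two-sided p ≈ 0.1953, which is ≥ 0.01, so fail to reject H₀.
The data do not give significant evidence of an association between advertising spend and monthly sales.

t = 1.301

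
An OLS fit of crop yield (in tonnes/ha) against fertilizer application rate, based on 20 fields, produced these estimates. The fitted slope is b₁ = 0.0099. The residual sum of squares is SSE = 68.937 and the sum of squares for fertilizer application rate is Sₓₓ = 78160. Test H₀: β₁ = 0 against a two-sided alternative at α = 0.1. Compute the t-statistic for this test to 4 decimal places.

t = 1.4143

MSE = SSE/(n − 2) = 68.937/18 = 3.82983.
SE(b₁) = √(MSE/Sₓₓ) = √(3.82983/78160) = 0.00699999.
t = 0.0099 / 0.00699999 = 1.4143.
df = n − 2 = 18.
Two-sided p ≈ 0.1743, which is ≥ 0.1, so fail to reject H₀.
The data do not give significant evidence of an association between fertilizer application rate and crop yield.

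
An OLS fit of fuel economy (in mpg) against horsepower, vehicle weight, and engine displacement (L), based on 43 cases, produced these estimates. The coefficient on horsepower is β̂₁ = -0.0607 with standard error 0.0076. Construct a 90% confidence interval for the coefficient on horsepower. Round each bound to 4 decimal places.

df = n − k − 1 = 43 − 3 − 1 = 39.
t* = t_{0.05, 39} = 1.684875.
Margin = t* × SE = 1.684875 × 0.0076 = 0.012805.
CI: -0.0607 ± 0.012805 → (-0.0735, -0.0479).
With 90% confidence, each one-unit increase in horsepower is associated with a change of between -0.0735 and -0.0479 mpg in fuel economy, holding the other predictors fixed.

(-0.0735, -0.0479)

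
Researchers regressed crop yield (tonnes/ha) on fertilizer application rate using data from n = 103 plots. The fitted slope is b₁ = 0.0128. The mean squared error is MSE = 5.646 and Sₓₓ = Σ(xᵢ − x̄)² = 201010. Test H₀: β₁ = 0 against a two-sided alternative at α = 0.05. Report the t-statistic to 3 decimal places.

SE(b₁) = √(MSE/Sₓₓ) = √(5.646/201010) = 0.00529983.
t = 0.0128 / 0.00529983 = 2.415.
df = n − 2 = 101.
Two-sided p ≈ 0.0175, which is < 0.05, so reject H₀.
There is evidence that fertilizer application rate is associated with crop yield.

t = 2.415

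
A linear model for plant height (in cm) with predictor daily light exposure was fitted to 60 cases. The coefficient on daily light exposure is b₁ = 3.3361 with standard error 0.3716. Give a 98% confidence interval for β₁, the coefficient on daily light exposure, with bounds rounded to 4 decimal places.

df = n − 2 = 60 − 2 = 58.
t* = t_{0.01, 58} = 2.392377.
Margin = t* × SE = 2.392377 × 0.3716 = 0.889007.
CI: 3.3361 ± 0.889007 → (2.4471, 4.2251).
With 98% confidence, each one-unit increase in daily light exposure is associated with a change of between 2.4471 and 4.2251 cm in plant height.

(2.4471, 4.2251)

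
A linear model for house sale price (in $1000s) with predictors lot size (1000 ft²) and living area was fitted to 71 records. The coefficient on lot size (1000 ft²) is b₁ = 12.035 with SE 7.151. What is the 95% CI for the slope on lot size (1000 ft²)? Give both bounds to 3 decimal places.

(-2.235, 26.305)

df = n − k − 1 = 71 − 2 − 1 = 68.
t* = t_{0.025, 68} = 1.995469.
Margin = t* × SE = 1.995469 × 7.151 = 14.26960.
CI: 12.035 ± 14.26960 → (-2.235, 26.305).
With 95% confidence, each one-unit increase in lot size (1000 ft²) is associated with a change of between -2.235 and 26.305 $1000s in house sale price, holding the other predictors fixed.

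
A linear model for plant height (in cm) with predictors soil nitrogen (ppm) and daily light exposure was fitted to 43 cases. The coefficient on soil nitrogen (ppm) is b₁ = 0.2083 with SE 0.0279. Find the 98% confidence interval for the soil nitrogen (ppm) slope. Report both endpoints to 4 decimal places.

df = n − k − 1 = 43 − 2 − 1 = 40.
t* = t_{0.01, 40} = 2.423257.
Margin = t* × SE = 2.423257 × 0.0279 = 0.067609.
CI: 0.2083 ± 0.067609 → (0.1407, 0.2759).
With 98% confidence, each one-unit increase in soil nitrogen (ppm) is associated with a change of between 0.1407 and 0.2759 cm in plant height, holding the other predictors fixed.

(0.1407, 0.2759)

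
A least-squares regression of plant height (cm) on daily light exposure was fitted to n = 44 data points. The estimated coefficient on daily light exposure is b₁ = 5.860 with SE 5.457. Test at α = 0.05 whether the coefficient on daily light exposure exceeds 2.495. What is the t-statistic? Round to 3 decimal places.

H₀: β₁ = 2.495 vs H₁: β₁ > 2.495.
t = (b₁ − β₁⁰)/SE = (5.860 − 2.495) / 5.457 = 0.617.
df = n − 2 = 44 − 2 = 42.
One-sided p ≈ 0.2704, which is ≥ 0.05, so fail to reject H₀.
The data do not give significant evidence that the true slope on daily light exposure exceeds 2.495 cm per unit.

t = 0.617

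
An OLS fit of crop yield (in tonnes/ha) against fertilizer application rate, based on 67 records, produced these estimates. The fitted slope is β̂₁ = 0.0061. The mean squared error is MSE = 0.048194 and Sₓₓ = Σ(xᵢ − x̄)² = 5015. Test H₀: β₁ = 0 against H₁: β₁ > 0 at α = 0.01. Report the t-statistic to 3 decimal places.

SE(β̂₁) = √(MSE/Sₓₓ) = √(0.048194/5015) = 0.0031.
t = 0.0061 / 0.0031 = 1.968.
df = n − 2 = 65.
One-sided p ≈ 0.0267, which is ≥ 0.01, so fail to reject H₀.
The data do not give significant evidence that the true slope on fertilizer application rate is positive.

t = 1.968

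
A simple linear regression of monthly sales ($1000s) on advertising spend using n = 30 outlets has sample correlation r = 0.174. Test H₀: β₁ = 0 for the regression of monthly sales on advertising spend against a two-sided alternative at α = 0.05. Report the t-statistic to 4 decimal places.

t = 0.9350

t = r·√(n − 2)/√(1 − r²) = 0.174·√28/√0.969724 = 0.9350.
df = n − 2 = 28.
Two-sided p ≈ 0.3578, which is ≥ 0.05, so fail to reject H₀.
The data do not give significant evidence of a linear association between advertising spend and monthly sales.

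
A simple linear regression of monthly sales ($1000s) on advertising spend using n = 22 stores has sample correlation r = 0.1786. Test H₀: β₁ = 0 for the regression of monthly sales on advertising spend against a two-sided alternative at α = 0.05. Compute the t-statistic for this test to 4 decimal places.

t = 0.8118

t = r·√(n − 2)/√(1 − r²) = 0.1786·√20/√0.968102 = 0.8118.
df = n − 2 = 20.
Two-sided p ≈ 0.4265, which is ≥ 0.05, so fail to reject H₀.
The data do not give significant evidence of a linear association between advertising spend and monthly sales.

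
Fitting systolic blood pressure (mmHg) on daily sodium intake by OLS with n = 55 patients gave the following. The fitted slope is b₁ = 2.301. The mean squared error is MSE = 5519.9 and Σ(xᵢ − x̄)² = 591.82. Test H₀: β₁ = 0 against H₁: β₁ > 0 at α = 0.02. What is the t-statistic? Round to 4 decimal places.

t = 0.7534

SE(b₁) = √(MSE/Sₓₓ) = √(5519.9/591.82) = 3.05401.
t = 2.301 / 3.05401 = 0.7534.
df = n − 2 = 53.
One-sided p ≈ 0.2273, which is ≥ 0.02, so fail to reject H₀.
The data do not give significant evidence that the true slope on daily sodium intake is positive.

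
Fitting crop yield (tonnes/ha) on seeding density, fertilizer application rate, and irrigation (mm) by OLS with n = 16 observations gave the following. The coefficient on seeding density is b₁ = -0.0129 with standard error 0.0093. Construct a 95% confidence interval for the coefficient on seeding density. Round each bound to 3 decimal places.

(-0.033, 0.007)

df = n − k − 1 = 16 − 3 − 1 = 12.
t* = t_{0.025, 12} = 2.178813.
Margin = t* × SE = 2.178813 × 0.0093 = 0.02026.
CI: -0.0129 ± 0.02026 → (-0.033, 0.007).
With 95% confidence, each one-unit increase in seeding density is associated with a change of between -0.033 and 0.007 tonnes/ha in crop yield, holding the other predictors fixed.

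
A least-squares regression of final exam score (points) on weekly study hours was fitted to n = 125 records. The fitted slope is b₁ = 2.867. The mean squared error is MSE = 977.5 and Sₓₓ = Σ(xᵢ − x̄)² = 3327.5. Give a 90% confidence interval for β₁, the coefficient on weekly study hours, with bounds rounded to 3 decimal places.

SE(b₁) = √(MSE/Sₓₓ) = √(977.5/3327.5) = 0.542.
df = n − 2 = 123.
t* = t_{0.05, 123} = 1.657336.
Margin = t* × SE = 1.657336 × 0.542 = 0.89828.
CI: 2.867 ± 0.89828 → (1.969, 3.765).
With 90% confidence, each one-unit increase in weekly study hours is associated with a change of between 1.969 and 3.765 points in final exam score.

(1.969, 3.765)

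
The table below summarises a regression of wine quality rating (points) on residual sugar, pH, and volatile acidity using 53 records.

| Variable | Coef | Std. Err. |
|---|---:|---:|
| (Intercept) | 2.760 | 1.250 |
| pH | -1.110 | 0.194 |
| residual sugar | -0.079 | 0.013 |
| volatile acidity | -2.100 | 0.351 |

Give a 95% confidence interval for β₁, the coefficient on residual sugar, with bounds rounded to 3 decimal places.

Read off: b = -0.079, SE = 0.013 for residual sugar.
df = n − k − 1 = 53 − 3 − 1 = 49.
t* = t_{0.025, 49} = 2.009575.
Margin = t* × SE = 2.009575 × 0.013 = 0.02612.
CI: -0.079 ± 0.02612 → (-0.105, -0.053).

(-0.105, -0.053)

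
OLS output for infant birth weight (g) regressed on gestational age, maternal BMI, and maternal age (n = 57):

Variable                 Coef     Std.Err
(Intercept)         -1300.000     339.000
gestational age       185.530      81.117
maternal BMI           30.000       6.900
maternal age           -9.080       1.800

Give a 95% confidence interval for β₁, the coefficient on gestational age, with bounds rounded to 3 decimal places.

(22.830, 348.230)

Read off: b = 185.530, SE = 81.117 for gestational age.
df = n − k − 1 = 57 − 3 − 1 = 53.
t* = t_{0.025, 53} = 2.005746.
Margin = t* × SE = 2.005746 × 81.117 = 162.70010.
CI: 185.530 ± 162.70010 → (22.830, 348.230).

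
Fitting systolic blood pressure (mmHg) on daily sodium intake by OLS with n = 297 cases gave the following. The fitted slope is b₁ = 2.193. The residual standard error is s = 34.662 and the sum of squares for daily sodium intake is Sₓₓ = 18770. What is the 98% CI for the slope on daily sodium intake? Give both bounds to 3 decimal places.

SE(b₁) = s/√Sₓₓ = 34.662/√18770 = 0.253001.
df = n − 2 = 295.
t* = t_{0.01, 295} = 2.339055.
Margin = t* × SE = 2.339055 × 0.253001 = 0.59178.
CI: 2.193 ± 0.59178 → (1.601, 2.785).
With 98% confidence, each one-unit increase in daily sodium intake is associated with a change of between 1.601 and 2.785 mmHg in systolic blood pressure.

(1.601, 2.785)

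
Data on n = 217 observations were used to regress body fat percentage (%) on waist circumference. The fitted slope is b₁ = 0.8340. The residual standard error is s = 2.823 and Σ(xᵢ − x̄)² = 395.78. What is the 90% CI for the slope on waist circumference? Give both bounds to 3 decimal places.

SE(b₁) = s/√Sₓₓ = 2.823/√395.78 = 0.141901.
df = n − 2 = 215.
t* = t_{0.05, 215} = 1.651972.
Margin = t* × SE = 1.651972 × 0.141901 = 0.23442.
CI: 0.8340 ± 0.23442 → (0.600, 1.068).
With 90% confidence, each one-unit increase in waist circumference is associated with a change of between 0.600 and 1.068 % in body fat percentage.

(0.600, 1.068)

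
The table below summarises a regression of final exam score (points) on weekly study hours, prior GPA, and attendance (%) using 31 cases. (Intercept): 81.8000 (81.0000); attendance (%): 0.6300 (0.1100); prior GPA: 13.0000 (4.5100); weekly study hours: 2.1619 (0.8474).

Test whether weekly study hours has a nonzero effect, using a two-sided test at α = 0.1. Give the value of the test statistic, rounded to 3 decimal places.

Read off: b = 2.1619, SE = 0.8474 for weekly study hours.
H₀: β₁ = 0 vs H₁: β₁ ≠ 0.
t = 2.1619 / 0.8474 = 2.551.
df = n − k − 1 = 31 − 3 − 1 = 27.
Two-sided p ≈ 0.0167, which is < 0.1, so reject H₀.
There is evidence that weekly study hours is associated with final exam score, holding the other predictors fixed.

t = 2.551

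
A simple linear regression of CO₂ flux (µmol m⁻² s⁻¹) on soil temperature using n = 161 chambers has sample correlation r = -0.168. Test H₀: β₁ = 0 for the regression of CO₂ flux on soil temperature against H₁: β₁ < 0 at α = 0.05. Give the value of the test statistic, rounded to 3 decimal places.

t = r·√(n − 2)/√(1 − r²) = -0.168·√159/√0.971776 = -2.149.
df = n − 2 = 159.
One-sided p ≈ 0.0166, which is < 0.05, so reject H₀.
There is evidence of a linear association between soil temperature and CO₂ flux.

t = -2.149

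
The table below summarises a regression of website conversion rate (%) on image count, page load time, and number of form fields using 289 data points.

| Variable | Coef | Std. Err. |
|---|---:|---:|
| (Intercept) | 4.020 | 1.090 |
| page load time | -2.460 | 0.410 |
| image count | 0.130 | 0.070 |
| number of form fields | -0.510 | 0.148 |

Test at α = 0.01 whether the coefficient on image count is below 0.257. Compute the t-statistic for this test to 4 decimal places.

t = -1.8143

Read off: b = 0.130, SE = 0.070 for image count.
H₀: β₁ = 0.257 vs H₁: β₁ < 0.257.
t = (0.130 − 0.257) / 0.070 = -1.8143.
df = n − k − 1 = 289 − 3 − 1 = 285.
One-sided p ≈ 0.0353, which is ≥ 0.01, so fail to reject H₀.
The data do not give significant evidence that the true slope on image count is below 0.257 % per unit, holding the other predictors fixed.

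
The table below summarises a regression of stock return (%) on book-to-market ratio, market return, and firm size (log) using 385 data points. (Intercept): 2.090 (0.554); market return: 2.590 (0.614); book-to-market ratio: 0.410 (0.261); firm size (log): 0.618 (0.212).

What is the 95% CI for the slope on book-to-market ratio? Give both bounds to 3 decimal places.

(-0.103, 0.923)

Read off: b = 0.410, SE = 0.261 for book-to-market ratio.
df = n − k − 1 = 385 − 3 − 1 = 381.
t* = t_{0.025, 381} = 1.96621.
Margin = t* × SE = 1.96621 × 0.261 = 0.51318.
CI: 0.410 ± 0.51318 → (-0.103, 0.923).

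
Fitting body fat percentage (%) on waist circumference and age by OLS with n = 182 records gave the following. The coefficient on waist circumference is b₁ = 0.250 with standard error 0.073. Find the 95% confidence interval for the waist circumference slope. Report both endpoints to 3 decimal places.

(0.106, 0.394)

df = n − k − 1 = 182 − 2 − 1 = 179.
t* = t_{0.025, 179} = 1.973305.
Margin = t* × SE = 1.973305 × 0.073 = 0.14405.
CI: 0.250 ± 0.14405 → (0.106, 0.394).
With 95% confidence, each one-unit increase in waist circumference is associated with a change of between 0.106 and 0.394 % in body fat percentage, holding the other predictors fixed.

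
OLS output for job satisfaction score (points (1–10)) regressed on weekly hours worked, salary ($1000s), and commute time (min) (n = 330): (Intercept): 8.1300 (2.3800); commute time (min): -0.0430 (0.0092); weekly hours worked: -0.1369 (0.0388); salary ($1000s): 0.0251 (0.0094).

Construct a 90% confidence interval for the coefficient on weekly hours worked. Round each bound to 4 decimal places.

(-0.2009, -0.0729)

Read off: b = -0.1369, SE = 0.0388 for weekly hours worked.
df = n − k − 1 = 330 − 3 − 1 = 326.
t* = t_{0.05, 326} = 1.649541.
Margin = t* × SE = 1.649541 × 0.0388 = 0.064002.
CI: -0.1369 ± 0.064002 → (-0.2009, -0.0729).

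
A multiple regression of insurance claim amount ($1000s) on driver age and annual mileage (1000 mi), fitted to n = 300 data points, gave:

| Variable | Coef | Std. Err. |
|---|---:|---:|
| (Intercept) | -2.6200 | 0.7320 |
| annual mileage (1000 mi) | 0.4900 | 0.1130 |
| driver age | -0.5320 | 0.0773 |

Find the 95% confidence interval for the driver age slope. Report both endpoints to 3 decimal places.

Read off: b = -0.5320, SE = 0.0773 for driver age.
df = n − k − 1 = 300 − 2 − 1 = 297.
t* = t_{0.025, 297} = 1.967984.
Margin = t* × SE = 1.967984 × 0.0773 = 0.15213.
CI: -0.5320 ± 0.15213 → (-0.684, -0.380).

(-0.684, -0.380)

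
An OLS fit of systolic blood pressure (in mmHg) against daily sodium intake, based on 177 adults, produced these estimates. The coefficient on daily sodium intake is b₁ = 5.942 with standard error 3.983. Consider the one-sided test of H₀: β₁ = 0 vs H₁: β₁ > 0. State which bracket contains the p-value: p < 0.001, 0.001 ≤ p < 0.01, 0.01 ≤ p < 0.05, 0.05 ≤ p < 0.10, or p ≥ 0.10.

0.05 ≤ p < 0.10

t = 5.942 / 3.983 = 1.492.
df = n − 2 = 177 − 2 = 175.
One-sided p = P(T_{175} > t) ≈ 0.0688.
So 0.05 ≤ p < 0.10.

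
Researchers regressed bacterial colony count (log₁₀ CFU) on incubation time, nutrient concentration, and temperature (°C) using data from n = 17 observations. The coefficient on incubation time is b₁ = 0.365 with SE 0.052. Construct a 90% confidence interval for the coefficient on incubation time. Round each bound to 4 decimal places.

(0.2729, 0.4571)

df = n − k − 1 = 17 − 3 − 1 = 13.
t* = t_{0.05, 13} = 1.770933.
Margin = t* × SE = 1.770933 × 0.052 = 0.092089.
CI: 0.365 ± 0.092089 → (0.2729, 0.4571).
With 90% confidence, each one-unit increase in incubation time is associated with a change of between 0.2729 and 0.4571 log₁₀ CFU in bacterial colony count, holding the other predictors fixed.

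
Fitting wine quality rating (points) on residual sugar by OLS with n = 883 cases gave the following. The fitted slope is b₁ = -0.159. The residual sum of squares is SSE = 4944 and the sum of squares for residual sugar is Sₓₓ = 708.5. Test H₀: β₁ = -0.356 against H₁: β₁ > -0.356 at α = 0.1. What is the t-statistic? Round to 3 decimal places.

t = 2.214

MSE = SSE/(n − 2) = 4944/881 = 5.6118.
SE(b₁) = √(MSE/Sₓₓ) = √(5.6118/708.5) = 0.0889982.
t = (-0.159 − (-0.356)) / 0.0889982 = 2.214.
df = n − 2 = 881.
One-sided p ≈ 0.0136, which is < 0.1, so reject H₀.
There is evidence that the true slope on residual sugar exceeds -0.356 points per unit.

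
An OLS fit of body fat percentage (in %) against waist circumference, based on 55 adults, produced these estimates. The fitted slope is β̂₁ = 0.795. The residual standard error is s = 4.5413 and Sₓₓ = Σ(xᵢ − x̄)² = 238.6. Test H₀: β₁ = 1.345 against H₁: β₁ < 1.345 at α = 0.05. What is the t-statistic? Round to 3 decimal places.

t = -1.871

SE(β̂₁) = s/√Sₓₓ = 4.5413/√238.6 = 0.293998.
t = (0.795 − 1.345) / 0.293998 = -1.871.
df = n − 2 = 53.
One-sided p ≈ 0.0335, which is < 0.05, so reject H₀.
There is evidence that the true slope on waist circumference is below 1.345 % per unit.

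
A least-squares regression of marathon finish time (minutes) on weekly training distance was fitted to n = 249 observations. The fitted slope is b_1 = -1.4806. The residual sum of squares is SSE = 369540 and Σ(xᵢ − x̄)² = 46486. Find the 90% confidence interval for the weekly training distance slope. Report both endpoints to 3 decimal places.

(-1.777, -1.184)

MSE = SSE/(n − 2) = 369540/247 = 1496.11.
SE(b_1) = √(MSE/Sₓₓ) = √(1496.11/46486) = 0.179399.
df = n − 2 = 247.
t* = t_{0.05, 247} = 1.651046.
Margin = t* × SE = 1.651046 × 0.179399 = 0.29620.
CI: -1.4806 ± 0.29620 → (-1.777, -1.184).
With 90% confidence, each one-unit increase in weekly training distance is associated with a change of between -1.777 and -1.184 minutes in marathon finish time.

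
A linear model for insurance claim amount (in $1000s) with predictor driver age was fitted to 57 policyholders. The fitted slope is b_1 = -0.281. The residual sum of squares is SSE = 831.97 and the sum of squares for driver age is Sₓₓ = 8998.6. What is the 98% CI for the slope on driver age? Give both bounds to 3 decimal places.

(-0.379, -0.183)

MSE = SSE/(n − 2) = 831.97/55 = 15.1267.
SE(b_1) = √(MSE/Sₓₓ) = √(15.1267/8998.6) = 0.0410001.
df = n − 2 = 55.
t* = t_{0.01, 55} = 2.396081.
Margin = t* × SE = 2.396081 × 0.0410001 = 0.09824.
CI: -0.281 ± 0.09824 → (-0.379, -0.183).
With 98% confidence, each one-unit increase in driver age is associated with a change of between -0.379 and -0.183 $1000s in insurance claim amount.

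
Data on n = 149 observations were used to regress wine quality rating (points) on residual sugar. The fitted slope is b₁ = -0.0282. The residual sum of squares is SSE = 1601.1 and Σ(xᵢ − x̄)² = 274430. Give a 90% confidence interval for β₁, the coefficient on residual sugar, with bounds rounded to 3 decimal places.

MSE = SSE/(n − 2) = 1601.1/147 = 10.8918.
SE(b₁) = √(MSE/Sₓₓ) = √(10.8918/274430) = 0.00629992.
df = n − 2 = 147.
t* = t_{0.05, 147} = 1.655285.
Margin = t* × SE = 1.655285 × 0.00629992 = 0.01043.
CI: -0.0282 ± 0.01043 → (-0.039, -0.018).
With 90% confidence, each one-unit increase in residual sugar is associated with a change of between -0.039 and -0.018 points in wine quality rating.

(-0.039, -0.018)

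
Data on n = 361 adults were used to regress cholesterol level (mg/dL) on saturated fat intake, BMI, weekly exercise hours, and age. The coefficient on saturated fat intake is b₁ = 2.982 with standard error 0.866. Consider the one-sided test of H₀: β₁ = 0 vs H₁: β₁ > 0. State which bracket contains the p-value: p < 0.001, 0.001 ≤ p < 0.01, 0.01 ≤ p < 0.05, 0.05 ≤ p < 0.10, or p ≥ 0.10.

p < 0.001

t = 2.982 / 0.866 = 3.443.
df = n − k − 1 = 361 − 4 − 1 = 356.
One-sided p = P(T_{356} > t) ≈ 0.0003.
So p < 0.001.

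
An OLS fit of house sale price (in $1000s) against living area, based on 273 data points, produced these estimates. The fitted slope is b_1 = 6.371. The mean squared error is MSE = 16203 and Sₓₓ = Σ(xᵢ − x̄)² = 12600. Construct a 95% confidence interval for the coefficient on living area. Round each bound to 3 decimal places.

SE(b_1) = √(MSE/Sₓₓ) = √(16203/12600) = 1.134.
df = n − 2 = 271.
t* = t_{0.025, 271} = 1.968756.
Margin = t* × SE = 1.968756 × 1.134 = 2.23257.
CI: 6.371 ± 2.23257 → (4.138, 8.604).
With 95% confidence, each one-unit increase in living area is associated with a change of between 4.138 and 8.604 $1000s in house sale price.

(4.138, 8.604)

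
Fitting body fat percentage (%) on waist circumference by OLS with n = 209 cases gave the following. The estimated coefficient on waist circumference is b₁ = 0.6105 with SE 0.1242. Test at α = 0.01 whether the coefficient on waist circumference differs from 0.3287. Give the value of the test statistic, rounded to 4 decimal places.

t = 2.2689

H₀: β₁ = 0.3287 vs H₁: β₁ ≠ 0.3287.
t = (b₁ − β₁⁰)/SE = (0.6105 − 0.3287) / 0.1242 = 2.2689.
df = n − 2 = 209 − 2 = 207.
Two-sided p ≈ 0.0243, which is ≥ 0.01, so fail to reject H₀.
The data are consistent with a true slope of 0.3287 % per unit of waist circumference.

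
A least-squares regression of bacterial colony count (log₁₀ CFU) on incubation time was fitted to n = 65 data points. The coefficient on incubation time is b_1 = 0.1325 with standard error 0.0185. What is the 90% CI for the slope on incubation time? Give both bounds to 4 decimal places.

df = n − 2 = 65 − 2 = 63.
t* = t_{0.05, 63} = 1.669402.
Margin = t* × SE = 1.669402 × 0.0185 = 0.030884.
CI: 0.1325 ± 0.030884 → (0.1016, 0.1634).
With 90% confidence, each one-unit increase in incubation time is associated with a change of between 0.1016 and 0.1634 log₁₀ CFU in bacterial colony count.

(0.1016, 0.1634)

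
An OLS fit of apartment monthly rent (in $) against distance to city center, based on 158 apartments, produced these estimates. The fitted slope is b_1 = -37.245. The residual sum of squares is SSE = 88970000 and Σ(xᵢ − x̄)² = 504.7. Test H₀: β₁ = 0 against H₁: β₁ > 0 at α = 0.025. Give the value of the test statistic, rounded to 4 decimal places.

MSE = SSE/(n − 2) = 88970000/156 = 570321.
SE(b_1) = √(MSE/Sₓₓ) = √(570321/504.7) = 33.6158.
t = -37.245 / 33.6158 = -1.1080.
df = n − 2 = 156.
One-sided p ≈ 0.8652, which is ≥ 0.025, so fail to reject H₀.
The data do not give significant evidence that the true slope on distance to city center is positive.

t = -1.1080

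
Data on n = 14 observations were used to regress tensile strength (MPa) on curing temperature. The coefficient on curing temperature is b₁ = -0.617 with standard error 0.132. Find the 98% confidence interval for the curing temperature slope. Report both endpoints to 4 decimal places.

(-0.9709, -0.2631)

df = n − 2 = 14 − 2 = 12.
t* = t_{0.01, 12} = 2.680998.
Margin = t* × SE = 2.680998 × 0.132 = 0.353892.
CI: -0.617 ± 0.353892 → (-0.9709, -0.2631).
With 98% confidence, each one-unit increase in curing temperature is associated with a change of between -0.9709 and -0.2631 MPa in tensile strength.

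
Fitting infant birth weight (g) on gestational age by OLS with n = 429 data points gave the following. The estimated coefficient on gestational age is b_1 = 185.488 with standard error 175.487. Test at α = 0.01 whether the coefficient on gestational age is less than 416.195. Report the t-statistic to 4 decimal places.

H₀: β₁ = 416.195 vs H₁: β₁ < 416.195.
t = (b_1 − β₁⁰)/SE = (185.488 − 416.195) / 175.487 = -1.3147.
df = n − 2 = 429 − 2 = 427.
One-sided p ≈ 0.0947, which is ≥ 0.01, so fail to reject H₀.
The data do not give significant evidence that the true slope on gestational age is below 416.195 g per unit.

t = -1.3147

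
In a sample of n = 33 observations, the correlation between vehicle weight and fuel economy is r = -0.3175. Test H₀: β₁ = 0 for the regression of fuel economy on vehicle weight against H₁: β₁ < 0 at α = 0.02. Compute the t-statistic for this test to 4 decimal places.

t = -1.8642

t = r·√(n − 2)/√(1 − r²) = -0.3175·√31/√0.899194 = -1.8642.
df = n − 2 = 31.
One-sided p ≈ 0.0359, which is ≥ 0.02, so fail to reject H₀.
The data do not give significant evidence of a linear association between vehicle weight and fuel economy.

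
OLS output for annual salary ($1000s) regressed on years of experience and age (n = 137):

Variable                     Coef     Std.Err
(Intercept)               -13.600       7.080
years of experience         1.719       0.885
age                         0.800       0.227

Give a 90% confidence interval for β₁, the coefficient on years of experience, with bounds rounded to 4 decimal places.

Read off: b = 1.719, SE = 0.885 for years of experience.
df = n − k − 1 = 137 − 2 − 1 = 134.
t* = t_{0.05, 134} = 1.656305.
Margin = t* × SE = 1.656305 × 0.885 = 1.465830.
CI: 1.719 ± 1.465830 → (0.2532, 3.1848).

(0.2532, 3.1848)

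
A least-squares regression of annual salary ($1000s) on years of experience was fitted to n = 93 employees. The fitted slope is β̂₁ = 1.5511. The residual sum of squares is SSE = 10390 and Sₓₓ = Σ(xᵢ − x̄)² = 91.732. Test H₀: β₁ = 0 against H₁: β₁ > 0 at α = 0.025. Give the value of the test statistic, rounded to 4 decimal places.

t = 1.3903

MSE = SSE/(n − 2) = 10390/91 = 114.176.
SE(β̂₁) = √(MSE/Sₓₓ) = √(114.176/91.732) = 1.11565.
t = 1.5511 / 1.11565 = 1.3903.
df = n − 2 = 91.
One-sided p ≈ 0.0839, which is ≥ 0.025, so fail to reject H₀.
The data do not give significant evidence that the true slope on years of experience is positive.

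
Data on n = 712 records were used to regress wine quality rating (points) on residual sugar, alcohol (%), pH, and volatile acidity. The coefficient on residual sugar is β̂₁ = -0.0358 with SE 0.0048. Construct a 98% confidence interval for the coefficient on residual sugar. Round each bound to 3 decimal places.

df = n − k − 1 = 712 − 4 − 1 = 707.
t* = t_{0.01, 707} = 2.331634.
Margin = t* × SE = 2.331634 × 0.0048 = 0.01119.
CI: -0.0358 ± 0.01119 → (-0.047, -0.025).
With 98% confidence, each one-unit increase in residual sugar is associated with a change of between -0.047 and -0.025 points in wine quality rating, holding the other predictors fixed.

(-0.047, -0.025)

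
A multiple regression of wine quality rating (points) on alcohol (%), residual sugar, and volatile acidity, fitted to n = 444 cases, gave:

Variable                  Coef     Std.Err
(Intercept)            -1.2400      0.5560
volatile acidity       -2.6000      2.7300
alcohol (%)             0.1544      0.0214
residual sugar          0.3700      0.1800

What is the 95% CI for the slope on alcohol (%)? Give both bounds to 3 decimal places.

(0.112, 0.196)

Read off: b = 0.1544, SE = 0.0214 for alcohol (%).
df = n − k − 1 = 444 − 3 − 1 = 440.
t* = t_{0.025, 440} = 1.96537.
Margin = t* × SE = 1.96537 × 0.0214 = 0.04206.
CI: 0.1544 ± 0.04206 → (0.112, 0.196).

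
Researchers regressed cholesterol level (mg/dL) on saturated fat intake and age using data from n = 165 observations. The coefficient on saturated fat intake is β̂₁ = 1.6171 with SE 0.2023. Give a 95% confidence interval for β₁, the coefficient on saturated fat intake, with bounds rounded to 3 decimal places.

df = n − k − 1 = 165 − 2 − 1 = 162.
t* = t_{0.025, 162} = 1.974716.
Margin = t* × SE = 1.974716 × 0.2023 = 0.39949.
CI: 1.6171 ± 0.39949 → (1.218, 2.017).
With 95% confidence, each one-unit increase in saturated fat intake is associated with a change of between 1.218 and 2.017 mg/dL in cholesterol level, holding the other predictors fixed.

(1.218, 2.017)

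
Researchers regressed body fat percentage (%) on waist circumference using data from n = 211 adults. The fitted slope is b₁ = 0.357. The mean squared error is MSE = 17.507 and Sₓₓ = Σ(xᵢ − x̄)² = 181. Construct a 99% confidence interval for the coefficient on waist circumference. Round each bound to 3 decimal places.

(-0.451, 1.165)

SE(b₁) = √(MSE/Sₓₓ) = √(17.507/181) = 0.311004.
df = n − 2 = 209.
t* = t_{0.005, 209} = 2.599557.
Margin = t* × SE = 2.599557 × 0.311004 = 0.80847.
CI: 0.357 ± 0.80847 → (-0.451, 1.165).
With 99% confidence, each one-unit increase in waist circumference is associated with a change of between -0.451 and 1.165 % in body fat percentage.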